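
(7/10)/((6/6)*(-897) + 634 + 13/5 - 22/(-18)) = -63/23326 = 0.00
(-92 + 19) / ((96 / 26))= -949/48 = -19.77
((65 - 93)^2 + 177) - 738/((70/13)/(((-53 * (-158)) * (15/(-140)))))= 60726007/490 = 123930.63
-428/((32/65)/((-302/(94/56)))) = 7351435/47 = 156413.51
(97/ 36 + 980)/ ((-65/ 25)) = -176885/468 = -377.96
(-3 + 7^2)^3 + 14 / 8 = 389351/4 = 97337.75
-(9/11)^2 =-81/121 = -0.67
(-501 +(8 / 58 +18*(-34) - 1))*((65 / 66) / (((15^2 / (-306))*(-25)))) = -7138742/119625 = -59.68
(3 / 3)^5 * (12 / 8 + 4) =11/2 = 5.50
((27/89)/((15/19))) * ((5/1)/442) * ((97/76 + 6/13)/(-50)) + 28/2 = 84228691/6016400 = 14.00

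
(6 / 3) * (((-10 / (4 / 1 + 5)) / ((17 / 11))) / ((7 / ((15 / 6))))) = -0.51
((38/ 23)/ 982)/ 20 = 19/225860 = 0.00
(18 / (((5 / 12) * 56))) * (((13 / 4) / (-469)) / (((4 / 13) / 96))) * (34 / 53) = -930852/869995 = -1.07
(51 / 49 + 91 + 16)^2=28026436/2401 = 11672.82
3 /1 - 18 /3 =-3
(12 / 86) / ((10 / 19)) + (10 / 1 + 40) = 10807/215 = 50.27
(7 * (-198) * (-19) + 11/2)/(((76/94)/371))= 918563723/76 = 12086364.78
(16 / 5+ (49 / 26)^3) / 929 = 869461/81640520 = 0.01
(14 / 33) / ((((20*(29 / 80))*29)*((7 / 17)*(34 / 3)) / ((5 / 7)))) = 20/64757 = 0.00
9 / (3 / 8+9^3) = 24/1945 = 0.01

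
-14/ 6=-7/3 = -2.33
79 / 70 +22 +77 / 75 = 25363/1050 = 24.16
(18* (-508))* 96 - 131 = -877955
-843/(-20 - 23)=843/43 = 19.60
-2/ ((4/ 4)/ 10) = -20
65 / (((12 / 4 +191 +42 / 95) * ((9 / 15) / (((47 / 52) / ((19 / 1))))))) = 5875/221664 = 0.03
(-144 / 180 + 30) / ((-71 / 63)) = -9198/355 = -25.91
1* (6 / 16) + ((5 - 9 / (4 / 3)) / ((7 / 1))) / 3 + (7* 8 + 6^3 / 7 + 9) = 16153/168 = 96.15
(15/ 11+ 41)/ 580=233/3190 = 0.07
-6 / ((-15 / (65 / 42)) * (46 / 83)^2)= 89557/44436 = 2.02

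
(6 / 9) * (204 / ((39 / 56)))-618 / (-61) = 488678/2379 = 205.41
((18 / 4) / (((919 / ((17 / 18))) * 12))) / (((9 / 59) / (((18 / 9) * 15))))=5015/66168 = 0.08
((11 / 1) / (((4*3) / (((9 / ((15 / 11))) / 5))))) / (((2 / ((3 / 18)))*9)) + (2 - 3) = -10679/10800 = -0.99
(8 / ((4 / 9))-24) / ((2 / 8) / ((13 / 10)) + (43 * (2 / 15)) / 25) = -58500/4111 = -14.23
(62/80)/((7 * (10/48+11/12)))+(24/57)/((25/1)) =3449/29925 = 0.12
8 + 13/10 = 93/10 = 9.30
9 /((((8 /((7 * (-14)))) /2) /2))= -441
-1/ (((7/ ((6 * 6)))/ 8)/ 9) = -2592/7 = -370.29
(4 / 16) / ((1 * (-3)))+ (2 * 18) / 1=431/12 = 35.92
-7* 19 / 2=-133/2 = -66.50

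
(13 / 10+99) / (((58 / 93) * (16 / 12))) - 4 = 270557/2320 = 116.62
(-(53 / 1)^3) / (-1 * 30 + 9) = 148877/21 = 7089.38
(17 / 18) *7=119/18 = 6.61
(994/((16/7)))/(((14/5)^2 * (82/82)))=1775/32 = 55.47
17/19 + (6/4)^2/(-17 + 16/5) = 1279/1748 = 0.73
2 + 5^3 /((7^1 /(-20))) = -2486/7 = -355.14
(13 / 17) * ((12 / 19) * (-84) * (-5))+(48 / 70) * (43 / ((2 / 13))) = 4459884/11305 = 394.51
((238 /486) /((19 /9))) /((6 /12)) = 238/513 = 0.46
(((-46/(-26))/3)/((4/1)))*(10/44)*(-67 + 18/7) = -4715/2184 = -2.16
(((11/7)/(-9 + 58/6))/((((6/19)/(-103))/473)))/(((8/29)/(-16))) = 21091847.07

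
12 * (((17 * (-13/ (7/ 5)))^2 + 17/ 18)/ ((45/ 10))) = 87917132/1323 = 66452.86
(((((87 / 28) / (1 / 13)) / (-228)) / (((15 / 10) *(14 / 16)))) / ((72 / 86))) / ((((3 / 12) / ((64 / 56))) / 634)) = -82222192/175959 = -467.28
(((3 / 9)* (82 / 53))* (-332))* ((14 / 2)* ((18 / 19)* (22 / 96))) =-262031/1007 = -260.21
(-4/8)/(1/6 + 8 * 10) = -3/481 = -0.01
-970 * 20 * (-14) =271600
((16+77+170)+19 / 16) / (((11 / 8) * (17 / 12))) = 25362/187 = 135.63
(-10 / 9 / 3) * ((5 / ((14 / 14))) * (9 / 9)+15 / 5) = -80/27 = -2.96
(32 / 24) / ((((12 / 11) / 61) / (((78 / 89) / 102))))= 8723/13617 = 0.64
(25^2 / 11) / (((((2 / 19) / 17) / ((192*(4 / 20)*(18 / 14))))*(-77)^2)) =34884000/456533 = 76.41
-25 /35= -5/7 = -0.71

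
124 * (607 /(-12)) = -18817/3 = -6272.33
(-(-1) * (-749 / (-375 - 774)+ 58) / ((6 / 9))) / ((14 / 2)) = 67391/5362 = 12.57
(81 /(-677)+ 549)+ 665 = 821797/677 = 1213.88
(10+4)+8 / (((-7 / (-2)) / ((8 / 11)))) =1206/77 = 15.66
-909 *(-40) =36360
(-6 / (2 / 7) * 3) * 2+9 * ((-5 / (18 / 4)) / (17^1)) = -2152/17 = -126.59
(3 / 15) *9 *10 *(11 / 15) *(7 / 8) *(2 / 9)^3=154/1215 = 0.13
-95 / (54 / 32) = -1520/27 = -56.30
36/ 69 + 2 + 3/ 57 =1125/437 = 2.57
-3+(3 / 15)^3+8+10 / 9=6884/1125 = 6.12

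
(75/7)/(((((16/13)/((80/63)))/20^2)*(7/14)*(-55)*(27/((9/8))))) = -32500/4851 = -6.70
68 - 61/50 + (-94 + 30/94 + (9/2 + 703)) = 799704/1175 = 680.60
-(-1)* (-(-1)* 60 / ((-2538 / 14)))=-140/423 = -0.33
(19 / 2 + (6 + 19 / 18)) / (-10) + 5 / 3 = 1/90 = 0.01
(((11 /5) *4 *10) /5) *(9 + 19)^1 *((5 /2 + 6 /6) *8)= 68992/5 = 13798.40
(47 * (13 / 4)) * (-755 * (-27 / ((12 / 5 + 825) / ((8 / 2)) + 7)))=101925/7 = 14560.71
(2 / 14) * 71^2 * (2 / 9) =10082/63 = 160.03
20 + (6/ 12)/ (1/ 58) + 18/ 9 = 51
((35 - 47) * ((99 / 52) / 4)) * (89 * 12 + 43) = -329967/52 = -6345.52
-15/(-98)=15/98 = 0.15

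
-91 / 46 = -1.98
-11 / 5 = -2.20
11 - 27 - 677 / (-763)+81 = 50272/763 = 65.89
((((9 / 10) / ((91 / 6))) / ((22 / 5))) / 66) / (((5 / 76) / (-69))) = -11799/55055 = -0.21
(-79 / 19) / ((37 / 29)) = -2291/703 = -3.26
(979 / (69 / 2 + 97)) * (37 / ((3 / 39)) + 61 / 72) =33964447/9468 = 3587.29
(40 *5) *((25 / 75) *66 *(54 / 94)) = 118800/47 = 2527.66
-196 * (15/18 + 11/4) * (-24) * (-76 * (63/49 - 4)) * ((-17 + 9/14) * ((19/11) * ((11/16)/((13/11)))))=-742946303/13 = -57149715.62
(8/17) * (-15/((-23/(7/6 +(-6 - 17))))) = -2620/391 = -6.70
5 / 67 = 0.07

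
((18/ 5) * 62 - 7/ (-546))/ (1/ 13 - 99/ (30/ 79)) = -87053/101643 = -0.86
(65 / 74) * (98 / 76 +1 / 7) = 24765/19684 = 1.26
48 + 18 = 66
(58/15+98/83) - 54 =-60946/1245 = -48.95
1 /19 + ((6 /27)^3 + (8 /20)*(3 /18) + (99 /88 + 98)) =54991391/554040 = 99.26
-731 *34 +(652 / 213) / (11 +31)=-111171616/4473 = -24853.93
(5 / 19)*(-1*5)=-25/19 = -1.32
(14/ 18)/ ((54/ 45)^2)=175/324 = 0.54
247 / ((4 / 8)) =494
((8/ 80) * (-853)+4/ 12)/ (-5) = 2549/150 = 16.99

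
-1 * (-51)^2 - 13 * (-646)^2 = -5427709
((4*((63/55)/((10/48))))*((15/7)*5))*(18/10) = 23328/55 = 424.15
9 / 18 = 1/2 = 0.50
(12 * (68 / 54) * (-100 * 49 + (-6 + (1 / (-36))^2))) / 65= -21617795/18954 = -1140.54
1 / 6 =0.17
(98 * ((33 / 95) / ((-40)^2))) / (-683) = -1617/51908000 = 0.00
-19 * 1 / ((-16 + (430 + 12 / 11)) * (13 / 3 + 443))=-19/185684 = 0.00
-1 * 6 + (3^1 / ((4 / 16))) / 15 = -5.20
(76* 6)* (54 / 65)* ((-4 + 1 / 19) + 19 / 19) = -72576/65 = -1116.55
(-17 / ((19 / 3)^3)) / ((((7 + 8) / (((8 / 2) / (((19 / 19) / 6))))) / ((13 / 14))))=-0.10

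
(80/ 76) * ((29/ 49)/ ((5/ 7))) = 116/133 = 0.87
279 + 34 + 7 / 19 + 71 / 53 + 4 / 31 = 9828269/31217 = 314.84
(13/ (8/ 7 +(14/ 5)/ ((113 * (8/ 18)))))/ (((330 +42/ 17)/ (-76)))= -2.48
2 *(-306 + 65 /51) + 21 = -30011/51 = -588.45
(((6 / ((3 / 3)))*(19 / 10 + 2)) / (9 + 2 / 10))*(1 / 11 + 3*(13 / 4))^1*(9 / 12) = 151983/8096 = 18.77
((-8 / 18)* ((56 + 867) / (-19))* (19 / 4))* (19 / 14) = 17537/126 = 139.18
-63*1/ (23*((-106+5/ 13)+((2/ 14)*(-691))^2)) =-40131/141219448 = 0.00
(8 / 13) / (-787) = -8/10231 = 0.00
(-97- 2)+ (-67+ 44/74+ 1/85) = -520163/3145 = -165.39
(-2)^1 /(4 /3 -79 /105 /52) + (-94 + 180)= 608366/7201 = 84.48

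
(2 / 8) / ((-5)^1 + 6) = 1/4 = 0.25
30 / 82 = 15/41 = 0.37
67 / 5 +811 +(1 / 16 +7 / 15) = 197983/240 = 824.93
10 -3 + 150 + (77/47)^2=352742/2209 = 159.68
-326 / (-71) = 326/71 = 4.59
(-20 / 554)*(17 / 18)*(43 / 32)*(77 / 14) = -40205/159552 = -0.25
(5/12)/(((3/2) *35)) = 1/126 = 0.01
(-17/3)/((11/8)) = -136/33 = -4.12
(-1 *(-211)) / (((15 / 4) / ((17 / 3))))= 14348/45 = 318.84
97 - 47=50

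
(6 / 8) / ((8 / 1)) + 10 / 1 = 323/32 = 10.09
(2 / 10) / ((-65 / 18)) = -18/325 = -0.06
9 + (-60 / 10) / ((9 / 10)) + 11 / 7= 82/21 = 3.90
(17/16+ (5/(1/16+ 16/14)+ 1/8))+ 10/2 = 4465/432 = 10.34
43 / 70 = 0.61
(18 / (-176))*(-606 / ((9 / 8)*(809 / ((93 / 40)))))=28179/177980 = 0.16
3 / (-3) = -1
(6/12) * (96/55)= 48/55 = 0.87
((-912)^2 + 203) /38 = 831947/38 = 21893.34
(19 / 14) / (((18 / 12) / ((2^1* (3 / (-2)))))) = -19/7 = -2.71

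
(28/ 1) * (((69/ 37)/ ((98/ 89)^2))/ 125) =546549/1586375 = 0.34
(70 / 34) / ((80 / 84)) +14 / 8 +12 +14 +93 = 4179/34 = 122.91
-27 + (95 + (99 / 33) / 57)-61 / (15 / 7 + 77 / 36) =1103079/20501 = 53.81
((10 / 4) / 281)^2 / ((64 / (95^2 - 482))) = 213575/20214016 = 0.01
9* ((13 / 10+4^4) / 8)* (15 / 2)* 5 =347355/32 = 10854.84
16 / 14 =8/7 = 1.14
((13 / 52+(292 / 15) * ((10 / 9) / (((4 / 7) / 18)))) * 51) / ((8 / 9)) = 1251387/32 = 39105.84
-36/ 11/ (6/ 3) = -18/11 = -1.64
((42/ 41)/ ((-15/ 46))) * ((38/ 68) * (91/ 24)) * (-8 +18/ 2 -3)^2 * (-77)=21434413/10455 = 2050.16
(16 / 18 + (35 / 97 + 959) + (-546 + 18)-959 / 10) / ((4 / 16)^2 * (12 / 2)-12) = -11745332/405945 = -28.93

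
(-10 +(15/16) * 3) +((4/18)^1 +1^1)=-859/144 = -5.97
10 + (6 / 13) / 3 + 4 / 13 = 136/13 = 10.46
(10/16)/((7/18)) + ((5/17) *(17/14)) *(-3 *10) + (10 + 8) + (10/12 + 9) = 1573/84 = 18.73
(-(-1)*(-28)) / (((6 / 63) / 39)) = -11466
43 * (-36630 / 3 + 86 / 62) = -16274081/31 = -524970.35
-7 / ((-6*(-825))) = -7/4950 = 0.00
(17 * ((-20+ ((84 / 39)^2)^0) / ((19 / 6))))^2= 10404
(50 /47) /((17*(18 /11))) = 275/7191 = 0.04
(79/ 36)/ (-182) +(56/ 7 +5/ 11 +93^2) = 623959195/72072 = 8657.44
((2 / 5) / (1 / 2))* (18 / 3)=24/5 = 4.80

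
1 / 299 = 1/299 = 0.00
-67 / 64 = -1.05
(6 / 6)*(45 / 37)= 45/37 = 1.22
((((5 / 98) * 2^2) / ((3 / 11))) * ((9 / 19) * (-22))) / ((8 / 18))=-16335/931 = -17.55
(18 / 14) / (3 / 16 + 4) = 144/469 = 0.31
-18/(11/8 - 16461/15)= 720/43841 = 0.02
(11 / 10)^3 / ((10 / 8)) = 1331/1250 = 1.06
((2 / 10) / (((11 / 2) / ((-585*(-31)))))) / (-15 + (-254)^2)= 7254/709511 = 0.01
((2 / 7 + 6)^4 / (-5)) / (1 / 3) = -11244288/12005 = -936.63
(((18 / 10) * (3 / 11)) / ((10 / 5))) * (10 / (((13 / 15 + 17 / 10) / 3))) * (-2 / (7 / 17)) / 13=-82620/77077 = -1.07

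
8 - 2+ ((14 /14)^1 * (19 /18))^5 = 13813507/1889568 = 7.31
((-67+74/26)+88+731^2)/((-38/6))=-20841009/247 = -84376.55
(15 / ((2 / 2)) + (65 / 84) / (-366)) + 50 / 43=21364285/1321992 = 16.16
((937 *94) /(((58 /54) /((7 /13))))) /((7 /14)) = 33293484/377 = 88311.63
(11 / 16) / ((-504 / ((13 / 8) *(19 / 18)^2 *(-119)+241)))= -0.03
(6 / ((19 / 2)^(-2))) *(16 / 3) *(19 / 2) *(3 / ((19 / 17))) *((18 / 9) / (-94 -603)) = -8664/41 = -211.32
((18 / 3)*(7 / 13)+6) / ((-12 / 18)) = -13.85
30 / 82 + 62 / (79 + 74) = 4837/6273 = 0.77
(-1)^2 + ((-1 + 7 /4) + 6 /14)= 61/28 = 2.18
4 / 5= 0.80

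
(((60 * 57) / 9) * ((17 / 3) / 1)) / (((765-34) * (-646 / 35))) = -350/2193 = -0.16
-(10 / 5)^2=-4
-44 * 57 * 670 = -1680360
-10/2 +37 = 32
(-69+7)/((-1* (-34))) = -31/17 = -1.82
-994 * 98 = -97412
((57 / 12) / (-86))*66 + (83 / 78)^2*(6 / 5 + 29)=19980971/654030 = 30.55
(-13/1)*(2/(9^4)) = -26/6561 = 0.00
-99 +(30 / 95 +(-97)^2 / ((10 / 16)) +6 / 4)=14957.22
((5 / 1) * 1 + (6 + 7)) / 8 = 9/4 = 2.25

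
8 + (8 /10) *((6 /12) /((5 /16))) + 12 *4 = 1432/25 = 57.28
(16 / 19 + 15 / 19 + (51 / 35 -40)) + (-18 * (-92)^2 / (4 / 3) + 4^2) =-75999466/665 = -114284.91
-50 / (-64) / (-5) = -5/32 = -0.16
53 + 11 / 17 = 912/17 = 53.65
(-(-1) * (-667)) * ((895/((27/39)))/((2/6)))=-7760545/3 = -2586848.33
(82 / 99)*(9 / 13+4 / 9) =10906/11583 = 0.94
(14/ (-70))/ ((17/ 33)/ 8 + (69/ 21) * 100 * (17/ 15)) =-1848/3441395 = 0.00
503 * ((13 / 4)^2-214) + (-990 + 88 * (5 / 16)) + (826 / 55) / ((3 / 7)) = -272597213/2640 = -103256.52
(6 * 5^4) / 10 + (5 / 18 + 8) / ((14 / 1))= 94649/252 = 375.59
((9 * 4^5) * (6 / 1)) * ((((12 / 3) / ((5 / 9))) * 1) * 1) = 398131.20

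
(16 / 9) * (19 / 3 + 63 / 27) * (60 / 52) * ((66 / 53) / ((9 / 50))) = 176000/1431 = 122.99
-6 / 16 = -0.38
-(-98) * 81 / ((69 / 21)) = 55566/23 = 2415.91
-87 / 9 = -29/3 = -9.67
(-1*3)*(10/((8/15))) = -225/4 = -56.25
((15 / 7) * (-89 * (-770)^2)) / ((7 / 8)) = -129228000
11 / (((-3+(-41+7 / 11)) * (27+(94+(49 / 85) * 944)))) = -10285/26970057 = 0.00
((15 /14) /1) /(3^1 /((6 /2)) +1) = 15/28 = 0.54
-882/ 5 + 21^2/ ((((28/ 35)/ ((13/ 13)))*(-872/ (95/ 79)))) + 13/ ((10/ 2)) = -240502063/1377760 = -174.56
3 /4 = 0.75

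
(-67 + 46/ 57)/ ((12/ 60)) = -18865/57 = -330.96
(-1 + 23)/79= 22/79 = 0.28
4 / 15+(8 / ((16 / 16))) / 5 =28/15 = 1.87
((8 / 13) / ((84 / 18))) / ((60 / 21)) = 3/65 = 0.05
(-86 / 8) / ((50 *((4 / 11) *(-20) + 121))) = -473/250200 = 0.00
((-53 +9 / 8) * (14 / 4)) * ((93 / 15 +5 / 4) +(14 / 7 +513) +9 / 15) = -6077841/64 = -94966.27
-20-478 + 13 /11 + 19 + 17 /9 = -47117/99 = -475.93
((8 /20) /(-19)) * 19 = -2/5 = -0.40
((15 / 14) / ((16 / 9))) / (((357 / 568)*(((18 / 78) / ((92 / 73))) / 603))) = 192016305/60809 = 3157.70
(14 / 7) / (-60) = -1/30 = -0.03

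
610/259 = 2.36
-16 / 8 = -2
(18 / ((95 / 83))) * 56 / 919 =83664/87305 = 0.96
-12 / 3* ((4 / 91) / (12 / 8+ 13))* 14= -64/377 = -0.17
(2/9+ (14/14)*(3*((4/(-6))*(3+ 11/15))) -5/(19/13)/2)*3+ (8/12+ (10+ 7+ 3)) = -3533/570 = -6.20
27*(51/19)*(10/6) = 2295/19 = 120.79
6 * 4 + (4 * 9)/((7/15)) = 708/7 = 101.14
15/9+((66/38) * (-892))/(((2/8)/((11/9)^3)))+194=-51335695/4617 = -11118.84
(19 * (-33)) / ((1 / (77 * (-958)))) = 46251282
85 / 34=5/2 = 2.50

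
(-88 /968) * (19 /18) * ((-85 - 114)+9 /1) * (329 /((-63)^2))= 84835/56133 = 1.51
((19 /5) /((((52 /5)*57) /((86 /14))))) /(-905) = -43/988260 = 0.00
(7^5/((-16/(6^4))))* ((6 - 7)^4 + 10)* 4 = -59900148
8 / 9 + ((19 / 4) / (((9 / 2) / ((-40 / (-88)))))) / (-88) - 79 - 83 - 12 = -173.12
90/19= 4.74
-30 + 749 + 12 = 731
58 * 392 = 22736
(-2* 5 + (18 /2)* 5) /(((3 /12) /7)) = 980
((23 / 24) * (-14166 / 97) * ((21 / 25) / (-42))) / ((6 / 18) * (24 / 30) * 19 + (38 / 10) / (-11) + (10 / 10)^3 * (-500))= -1791999/317077480 = -0.01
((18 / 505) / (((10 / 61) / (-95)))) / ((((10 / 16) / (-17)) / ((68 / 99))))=10718432/27775 = 385.90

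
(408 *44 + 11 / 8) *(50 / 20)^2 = 3590675/32 = 112208.59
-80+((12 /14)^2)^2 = -190784/2401 = -79.46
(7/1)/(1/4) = 28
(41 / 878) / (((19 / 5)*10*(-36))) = -41/1201104 = 0.00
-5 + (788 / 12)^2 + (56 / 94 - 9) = 1818353/423 = 4298.71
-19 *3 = -57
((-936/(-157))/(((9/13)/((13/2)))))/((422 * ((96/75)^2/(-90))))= -61790625/8480512 = -7.29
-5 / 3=-1.67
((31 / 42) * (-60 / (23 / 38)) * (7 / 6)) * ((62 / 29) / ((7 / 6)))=-156.43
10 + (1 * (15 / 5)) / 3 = 11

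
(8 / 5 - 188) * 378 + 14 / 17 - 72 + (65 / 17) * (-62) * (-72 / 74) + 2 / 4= -442182123/6290 = -70299.22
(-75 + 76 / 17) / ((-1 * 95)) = 1199/1615 = 0.74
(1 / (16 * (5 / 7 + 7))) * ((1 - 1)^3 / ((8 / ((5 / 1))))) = 0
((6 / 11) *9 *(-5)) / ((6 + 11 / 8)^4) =-1105920/133290971 = -0.01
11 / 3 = 3.67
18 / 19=0.95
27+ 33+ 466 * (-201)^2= 18826926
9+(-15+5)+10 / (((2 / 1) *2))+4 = 11/2 = 5.50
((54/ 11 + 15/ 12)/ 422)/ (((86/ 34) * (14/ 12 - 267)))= -13821/636743140 = 0.00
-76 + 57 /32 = -2375/32 = -74.22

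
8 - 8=0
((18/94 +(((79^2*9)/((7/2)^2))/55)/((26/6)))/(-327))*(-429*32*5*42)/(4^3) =95983893/35861 = 2676.55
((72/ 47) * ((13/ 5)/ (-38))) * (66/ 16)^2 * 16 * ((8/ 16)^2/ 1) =-127413/17860 = -7.13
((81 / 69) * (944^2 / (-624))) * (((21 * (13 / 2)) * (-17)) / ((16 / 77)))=861202881/46 = 18721801.76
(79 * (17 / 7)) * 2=2686/7 = 383.71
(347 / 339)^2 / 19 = 120409/2183499 = 0.06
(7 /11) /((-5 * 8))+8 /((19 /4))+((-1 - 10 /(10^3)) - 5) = -4.34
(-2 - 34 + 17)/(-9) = 19/9 = 2.11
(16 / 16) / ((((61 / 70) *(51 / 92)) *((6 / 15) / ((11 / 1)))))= 177100/3111 = 56.93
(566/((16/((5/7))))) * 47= 66505/56 = 1187.59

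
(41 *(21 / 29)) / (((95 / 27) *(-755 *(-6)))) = 7749/4160050 = 0.00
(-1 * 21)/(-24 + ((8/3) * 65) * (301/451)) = -28413/124048 = -0.23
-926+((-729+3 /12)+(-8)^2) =-6363/4 = -1590.75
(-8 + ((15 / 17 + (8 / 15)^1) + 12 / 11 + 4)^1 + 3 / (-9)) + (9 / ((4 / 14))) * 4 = 116102/935 = 124.17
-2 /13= -0.15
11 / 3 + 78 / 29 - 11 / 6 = 787/174 = 4.52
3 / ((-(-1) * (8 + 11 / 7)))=21/67 = 0.31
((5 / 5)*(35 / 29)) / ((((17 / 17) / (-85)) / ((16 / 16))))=-2975/29 = -102.59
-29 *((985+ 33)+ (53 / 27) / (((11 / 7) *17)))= -149067337/5049 = -29524.13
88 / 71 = 1.24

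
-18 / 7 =-2.57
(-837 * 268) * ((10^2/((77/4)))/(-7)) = 89726400/539 = 166468.27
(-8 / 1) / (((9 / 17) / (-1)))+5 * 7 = 451/9 = 50.11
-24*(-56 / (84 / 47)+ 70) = -928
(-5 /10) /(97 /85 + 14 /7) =-0.16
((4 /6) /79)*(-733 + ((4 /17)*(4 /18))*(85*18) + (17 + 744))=72/79 = 0.91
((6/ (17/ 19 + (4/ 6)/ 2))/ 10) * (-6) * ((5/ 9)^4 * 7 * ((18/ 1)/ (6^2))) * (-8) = 1900/243 = 7.82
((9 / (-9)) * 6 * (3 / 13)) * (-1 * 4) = 72/13 = 5.54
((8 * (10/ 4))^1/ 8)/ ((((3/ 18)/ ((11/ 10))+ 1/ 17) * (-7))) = -2805/1652 = -1.70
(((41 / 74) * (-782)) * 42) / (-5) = 673302/185 = 3639.47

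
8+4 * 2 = 16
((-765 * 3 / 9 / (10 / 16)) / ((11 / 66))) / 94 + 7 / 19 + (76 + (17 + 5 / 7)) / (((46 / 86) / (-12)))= -305968175/143773 = -2128.13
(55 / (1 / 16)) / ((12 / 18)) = 1320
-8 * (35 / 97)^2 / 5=-0.21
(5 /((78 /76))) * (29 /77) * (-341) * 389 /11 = -66445090/3003 = -22126.24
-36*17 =-612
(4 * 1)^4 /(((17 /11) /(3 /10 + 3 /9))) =26752/255 = 104.91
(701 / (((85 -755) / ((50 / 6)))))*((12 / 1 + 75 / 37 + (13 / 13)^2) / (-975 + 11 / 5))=2435975/18086784 = 0.13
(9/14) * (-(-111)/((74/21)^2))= 1701/296 = 5.75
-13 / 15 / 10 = -0.09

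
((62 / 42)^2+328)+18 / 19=2774509/8379 = 331.13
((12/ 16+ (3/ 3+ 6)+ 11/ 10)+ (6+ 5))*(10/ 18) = 397/36 = 11.03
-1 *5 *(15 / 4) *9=-675/4 = -168.75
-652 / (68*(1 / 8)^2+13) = -10432/225 = -46.36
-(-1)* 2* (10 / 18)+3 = 37/9 = 4.11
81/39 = 27/13 = 2.08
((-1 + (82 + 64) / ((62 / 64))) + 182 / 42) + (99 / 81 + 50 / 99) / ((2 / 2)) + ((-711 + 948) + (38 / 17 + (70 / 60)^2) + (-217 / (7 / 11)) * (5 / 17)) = 296.07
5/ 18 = 0.28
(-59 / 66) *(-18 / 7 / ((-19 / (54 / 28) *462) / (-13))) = 20709/3154228 = 0.01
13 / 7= 1.86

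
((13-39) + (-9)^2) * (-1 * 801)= -44055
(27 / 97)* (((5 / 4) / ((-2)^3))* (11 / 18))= -165/6208 = -0.03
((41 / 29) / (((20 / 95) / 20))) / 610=779/3538 = 0.22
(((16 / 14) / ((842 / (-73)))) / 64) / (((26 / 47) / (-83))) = 284773/1225952 = 0.23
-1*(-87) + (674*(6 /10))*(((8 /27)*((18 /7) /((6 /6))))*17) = 186373/35 = 5324.94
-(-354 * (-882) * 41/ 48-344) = -266350.75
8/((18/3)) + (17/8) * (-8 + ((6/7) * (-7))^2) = 365/6 = 60.83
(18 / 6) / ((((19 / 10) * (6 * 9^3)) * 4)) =5/55404 = 0.00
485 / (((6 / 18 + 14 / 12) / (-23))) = -22310/3 = -7436.67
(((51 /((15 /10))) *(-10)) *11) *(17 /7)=-63580/7 = -9082.86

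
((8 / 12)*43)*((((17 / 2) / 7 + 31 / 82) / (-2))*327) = -2141959/287 = -7463.27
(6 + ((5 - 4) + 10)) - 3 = 14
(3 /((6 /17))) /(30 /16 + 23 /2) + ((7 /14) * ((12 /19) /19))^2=0.64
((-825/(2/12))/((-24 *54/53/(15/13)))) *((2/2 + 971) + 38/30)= 227329.51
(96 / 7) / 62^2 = 24/6727 = 0.00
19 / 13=1.46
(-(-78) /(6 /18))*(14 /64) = 819/16 = 51.19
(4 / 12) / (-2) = -1/6 = -0.17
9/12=3/4 = 0.75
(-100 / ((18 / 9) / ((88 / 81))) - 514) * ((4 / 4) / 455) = -46034/36855 = -1.25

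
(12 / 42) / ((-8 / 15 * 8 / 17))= -255/224 = -1.14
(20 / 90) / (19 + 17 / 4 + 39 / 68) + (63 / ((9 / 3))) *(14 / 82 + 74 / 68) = 134383871/5081130 = 26.45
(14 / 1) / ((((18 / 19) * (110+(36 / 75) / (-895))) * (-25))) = -119035/22151142 = -0.01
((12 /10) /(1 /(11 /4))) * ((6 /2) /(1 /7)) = 693/10 = 69.30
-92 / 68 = -23/17 = -1.35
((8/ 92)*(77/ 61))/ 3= 154/4209 = 0.04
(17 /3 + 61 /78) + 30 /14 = 4691/546 = 8.59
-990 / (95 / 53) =-10494/19 = -552.32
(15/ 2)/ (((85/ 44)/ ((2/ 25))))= 132/425 = 0.31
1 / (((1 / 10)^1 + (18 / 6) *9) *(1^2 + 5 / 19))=95/3252 = 0.03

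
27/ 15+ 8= 49/5 = 9.80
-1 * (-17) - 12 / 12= 16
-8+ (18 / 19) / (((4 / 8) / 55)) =1828/19 = 96.21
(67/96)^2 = 4489/9216 = 0.49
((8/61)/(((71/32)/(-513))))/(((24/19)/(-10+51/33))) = 9669024/47641 = 202.96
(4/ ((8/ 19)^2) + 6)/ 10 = 457/160 = 2.86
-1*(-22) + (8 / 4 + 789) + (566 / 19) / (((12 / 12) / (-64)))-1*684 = -33773/19 = -1777.53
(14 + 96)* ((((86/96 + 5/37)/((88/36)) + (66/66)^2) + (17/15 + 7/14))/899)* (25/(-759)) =-481325/39091536 = -0.01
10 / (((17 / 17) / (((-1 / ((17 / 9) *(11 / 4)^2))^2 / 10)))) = 20736/4231249 = 0.00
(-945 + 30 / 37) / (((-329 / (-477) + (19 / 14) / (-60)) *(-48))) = 194413275/6593326 = 29.49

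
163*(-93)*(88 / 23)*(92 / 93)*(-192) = 11016192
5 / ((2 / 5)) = 25/2 = 12.50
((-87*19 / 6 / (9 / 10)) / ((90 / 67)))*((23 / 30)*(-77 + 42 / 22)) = 350674583/26730 = 13119.14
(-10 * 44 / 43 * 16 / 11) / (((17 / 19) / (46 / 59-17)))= 11637120/43129 = 269.82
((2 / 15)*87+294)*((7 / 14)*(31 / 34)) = 11842/85 = 139.32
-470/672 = -235/336 = -0.70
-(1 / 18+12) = -12.06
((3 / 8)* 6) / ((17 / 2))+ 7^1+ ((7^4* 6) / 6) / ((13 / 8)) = 1484.80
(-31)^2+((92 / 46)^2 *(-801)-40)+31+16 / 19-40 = -43532/19 = -2291.16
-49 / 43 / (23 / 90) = -4410/989 = -4.46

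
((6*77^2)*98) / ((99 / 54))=1901592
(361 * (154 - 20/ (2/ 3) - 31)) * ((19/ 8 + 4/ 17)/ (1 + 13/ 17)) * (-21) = -16685781/16 = -1042861.31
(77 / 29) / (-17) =-77/493 = -0.16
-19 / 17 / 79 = -19/1343 = -0.01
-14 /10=-7/5 = -1.40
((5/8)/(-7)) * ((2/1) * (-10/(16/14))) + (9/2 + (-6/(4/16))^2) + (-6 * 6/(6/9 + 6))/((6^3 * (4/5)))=18625/32 = 582.03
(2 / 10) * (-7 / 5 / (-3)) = 7/75 = 0.09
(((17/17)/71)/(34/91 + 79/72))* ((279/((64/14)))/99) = 177723/30105988 = 0.01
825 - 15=810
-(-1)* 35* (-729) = -25515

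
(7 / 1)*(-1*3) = -21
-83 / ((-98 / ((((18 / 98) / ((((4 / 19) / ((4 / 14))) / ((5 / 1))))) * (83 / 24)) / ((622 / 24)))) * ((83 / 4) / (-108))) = -3832110/5226977 = -0.73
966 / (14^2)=69/14 = 4.93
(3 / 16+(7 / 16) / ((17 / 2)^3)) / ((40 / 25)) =73975/628864 = 0.12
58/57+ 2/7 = 520/399 = 1.30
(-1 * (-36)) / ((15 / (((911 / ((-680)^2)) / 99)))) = 911/19074000 = 0.00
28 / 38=14/19 = 0.74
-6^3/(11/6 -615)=1296/3679 = 0.35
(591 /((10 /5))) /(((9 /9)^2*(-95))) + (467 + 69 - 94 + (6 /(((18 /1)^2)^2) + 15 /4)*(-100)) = 13272809/207765 = 63.88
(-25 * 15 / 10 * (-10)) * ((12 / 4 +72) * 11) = 309375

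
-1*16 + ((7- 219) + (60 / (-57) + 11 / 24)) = -104239/456 = -228.59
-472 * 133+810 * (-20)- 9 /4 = -315913/4 = -78978.25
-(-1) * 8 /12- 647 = -1939/3 = -646.33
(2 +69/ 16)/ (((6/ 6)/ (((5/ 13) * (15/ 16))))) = 7575/3328 = 2.28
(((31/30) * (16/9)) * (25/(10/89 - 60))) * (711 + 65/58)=-227909954/417339 = -546.10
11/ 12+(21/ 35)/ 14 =403/420 = 0.96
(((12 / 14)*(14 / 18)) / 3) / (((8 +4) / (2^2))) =2/27 = 0.07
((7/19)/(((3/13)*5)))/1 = 91/285 = 0.32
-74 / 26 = -37/13 = -2.85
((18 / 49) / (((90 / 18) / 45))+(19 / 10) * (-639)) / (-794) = 593289/389060 = 1.52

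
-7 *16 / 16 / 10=-7/10 = -0.70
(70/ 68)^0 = 1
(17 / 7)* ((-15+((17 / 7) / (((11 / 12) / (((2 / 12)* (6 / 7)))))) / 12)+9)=-54689/3773 = -14.49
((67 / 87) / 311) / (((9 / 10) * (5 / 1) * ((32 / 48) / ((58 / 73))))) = 134/204327 = 0.00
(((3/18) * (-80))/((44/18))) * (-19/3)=380/11 = 34.55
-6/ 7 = -0.86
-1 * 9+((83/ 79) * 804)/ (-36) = -7694/237 = -32.46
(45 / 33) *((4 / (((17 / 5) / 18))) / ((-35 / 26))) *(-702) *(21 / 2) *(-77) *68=-827910720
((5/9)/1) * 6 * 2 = 20/3 = 6.67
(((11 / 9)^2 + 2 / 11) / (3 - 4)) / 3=-1493/2673 = -0.56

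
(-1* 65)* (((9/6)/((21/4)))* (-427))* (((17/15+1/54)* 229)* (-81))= -169430001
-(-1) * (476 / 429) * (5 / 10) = 238/429 = 0.55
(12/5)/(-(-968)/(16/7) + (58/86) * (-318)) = 1032/89885 = 0.01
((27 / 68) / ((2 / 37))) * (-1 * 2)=-999/68 = -14.69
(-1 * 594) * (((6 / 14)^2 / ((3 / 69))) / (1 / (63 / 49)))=-1106622/343 = -3226.30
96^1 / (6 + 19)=96/25 = 3.84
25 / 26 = 0.96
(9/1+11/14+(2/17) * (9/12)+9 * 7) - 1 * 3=8315/119 = 69.87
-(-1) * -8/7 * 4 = -32/7 = -4.57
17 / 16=1.06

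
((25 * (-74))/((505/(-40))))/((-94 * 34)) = -3700/80699 = -0.05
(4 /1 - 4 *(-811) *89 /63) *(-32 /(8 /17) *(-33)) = 216148064/21 = 10292764.95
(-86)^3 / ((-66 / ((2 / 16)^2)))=79507/528 = 150.58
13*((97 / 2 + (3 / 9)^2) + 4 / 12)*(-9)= -11453/2 = -5726.50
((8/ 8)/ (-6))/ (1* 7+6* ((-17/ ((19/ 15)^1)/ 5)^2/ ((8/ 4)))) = -361/61980 = -0.01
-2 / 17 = -0.12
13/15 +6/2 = 58/15 = 3.87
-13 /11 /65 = -1/55 = -0.02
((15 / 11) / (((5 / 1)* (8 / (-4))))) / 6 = -1/44 = -0.02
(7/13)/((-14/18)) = -9/13 = -0.69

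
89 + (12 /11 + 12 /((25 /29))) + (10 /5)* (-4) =26403/275 = 96.01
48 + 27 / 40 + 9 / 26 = 25491/520 = 49.02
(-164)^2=26896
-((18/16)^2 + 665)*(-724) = 7718021/16 = 482376.31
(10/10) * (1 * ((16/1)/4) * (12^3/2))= 3456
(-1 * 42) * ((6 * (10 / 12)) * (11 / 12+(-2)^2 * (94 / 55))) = -35819/22 = -1628.14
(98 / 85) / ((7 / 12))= 168/85 = 1.98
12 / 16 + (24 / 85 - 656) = -222689/340 = -654.97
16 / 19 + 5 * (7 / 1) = 681/19 = 35.84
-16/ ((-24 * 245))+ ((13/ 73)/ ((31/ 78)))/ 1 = 749816/1663305 = 0.45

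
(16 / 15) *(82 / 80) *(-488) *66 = -880352/25 = -35214.08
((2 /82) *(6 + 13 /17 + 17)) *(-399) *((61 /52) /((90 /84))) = -253.21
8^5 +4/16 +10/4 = 131083/4 = 32770.75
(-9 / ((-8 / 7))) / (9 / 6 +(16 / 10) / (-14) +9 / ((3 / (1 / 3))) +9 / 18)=2205/808 = 2.73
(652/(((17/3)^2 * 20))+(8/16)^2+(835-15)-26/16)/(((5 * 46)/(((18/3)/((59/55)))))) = 312676353/15686920 = 19.93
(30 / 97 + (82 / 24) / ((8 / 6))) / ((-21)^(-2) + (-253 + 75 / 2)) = -1965537/147493544 = -0.01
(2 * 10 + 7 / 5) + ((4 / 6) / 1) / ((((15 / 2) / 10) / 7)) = 1243/45 = 27.62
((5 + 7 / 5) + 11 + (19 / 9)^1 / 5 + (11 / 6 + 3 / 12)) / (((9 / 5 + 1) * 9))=0.79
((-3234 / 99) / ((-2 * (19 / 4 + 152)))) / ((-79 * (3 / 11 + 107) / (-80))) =784/797031 = 0.00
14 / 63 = 0.22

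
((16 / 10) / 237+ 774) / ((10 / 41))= 3173.43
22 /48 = 11/24 = 0.46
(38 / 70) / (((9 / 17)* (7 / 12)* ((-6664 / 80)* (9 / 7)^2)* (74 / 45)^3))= -7125/2481997 = 0.00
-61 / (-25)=61/25 = 2.44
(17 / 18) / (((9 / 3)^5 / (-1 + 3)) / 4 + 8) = 68/2763 = 0.02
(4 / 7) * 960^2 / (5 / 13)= 9584640/7 = 1369234.29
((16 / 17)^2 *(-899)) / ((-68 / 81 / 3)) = 13981248/4913 = 2845.77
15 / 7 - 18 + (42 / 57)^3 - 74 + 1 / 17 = -72968738/816221 = -89.40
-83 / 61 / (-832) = 83/50752 = 0.00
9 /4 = 2.25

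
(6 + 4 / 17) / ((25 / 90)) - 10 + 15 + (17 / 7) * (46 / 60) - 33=-13177/3570 = -3.69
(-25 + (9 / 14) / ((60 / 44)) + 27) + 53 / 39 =3.83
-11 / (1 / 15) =-165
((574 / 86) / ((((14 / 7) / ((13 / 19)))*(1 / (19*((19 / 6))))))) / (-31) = -70889/15996 = -4.43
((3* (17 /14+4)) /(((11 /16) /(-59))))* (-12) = 1240416/77 = 16109.30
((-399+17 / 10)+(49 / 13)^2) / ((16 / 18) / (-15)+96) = -17480529/4377776 = -3.99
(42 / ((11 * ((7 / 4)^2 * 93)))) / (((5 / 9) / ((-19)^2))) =103968/11935 = 8.71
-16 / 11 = -1.45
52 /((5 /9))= 468/5 = 93.60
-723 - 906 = -1629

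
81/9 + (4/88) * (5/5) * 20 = 109/11 = 9.91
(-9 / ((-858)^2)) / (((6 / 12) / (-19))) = 19/40898 = 0.00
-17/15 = -1.13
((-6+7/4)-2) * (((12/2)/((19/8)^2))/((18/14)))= -5600/1083 = -5.17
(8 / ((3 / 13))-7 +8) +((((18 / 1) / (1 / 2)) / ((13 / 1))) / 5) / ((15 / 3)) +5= 39758/975 = 40.78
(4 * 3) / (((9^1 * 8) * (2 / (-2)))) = -0.17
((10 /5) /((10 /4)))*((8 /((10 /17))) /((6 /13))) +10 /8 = 7447/300 = 24.82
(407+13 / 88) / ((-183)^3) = -1327/19974328 = 0.00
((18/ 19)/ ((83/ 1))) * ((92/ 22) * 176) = 13248/1577 = 8.40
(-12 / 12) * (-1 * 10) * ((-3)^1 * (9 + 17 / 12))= -625/2 = -312.50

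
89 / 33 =2.70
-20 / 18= -10/9 = -1.11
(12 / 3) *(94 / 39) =376/39 = 9.64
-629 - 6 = -635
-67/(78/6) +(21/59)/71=-280390/54457 = -5.15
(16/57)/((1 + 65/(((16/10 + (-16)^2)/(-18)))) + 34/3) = 10304/286007 = 0.04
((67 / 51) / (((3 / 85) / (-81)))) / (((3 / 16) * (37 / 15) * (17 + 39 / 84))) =-2251200/6031 = -373.27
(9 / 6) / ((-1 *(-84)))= 1/56 = 0.02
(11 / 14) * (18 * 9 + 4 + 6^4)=8041/7 = 1148.71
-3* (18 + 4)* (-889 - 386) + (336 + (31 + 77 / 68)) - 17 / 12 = 8620705/102 = 84516.72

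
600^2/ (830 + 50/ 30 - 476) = 1080000/1067 = 1012.18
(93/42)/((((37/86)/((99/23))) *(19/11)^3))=175648077/40859063 = 4.30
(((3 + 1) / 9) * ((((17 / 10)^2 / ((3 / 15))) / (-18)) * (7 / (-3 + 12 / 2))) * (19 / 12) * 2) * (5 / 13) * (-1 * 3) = 38437/12636 = 3.04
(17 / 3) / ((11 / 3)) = 1.55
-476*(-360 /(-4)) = -42840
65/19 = 3.42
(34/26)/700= 17/9100 = 0.00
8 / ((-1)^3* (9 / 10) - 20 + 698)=80/6771 = 0.01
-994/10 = -497/5 = -99.40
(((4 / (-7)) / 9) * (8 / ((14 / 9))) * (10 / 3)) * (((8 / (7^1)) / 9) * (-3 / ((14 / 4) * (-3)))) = -2560/64827 = -0.04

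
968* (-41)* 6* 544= -129541632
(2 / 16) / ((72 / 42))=7/96 = 0.07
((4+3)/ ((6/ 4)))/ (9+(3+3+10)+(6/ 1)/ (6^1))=7/39 = 0.18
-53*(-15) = 795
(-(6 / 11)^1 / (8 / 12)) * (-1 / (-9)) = -1/11 = -0.09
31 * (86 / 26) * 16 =21328/13 = 1640.62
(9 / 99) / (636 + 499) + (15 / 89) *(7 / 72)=439111/26667960 = 0.02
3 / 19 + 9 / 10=201/190 = 1.06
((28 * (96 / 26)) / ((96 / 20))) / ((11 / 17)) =4760/143 = 33.29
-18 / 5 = -3.60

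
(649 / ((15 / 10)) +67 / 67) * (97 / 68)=126197/204 = 618.61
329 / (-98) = -47/14 = -3.36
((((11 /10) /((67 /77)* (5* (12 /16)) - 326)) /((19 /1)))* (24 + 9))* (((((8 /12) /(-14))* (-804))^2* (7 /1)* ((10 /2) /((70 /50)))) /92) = -716983080/304073777 = -2.36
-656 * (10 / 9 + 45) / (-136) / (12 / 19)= 323285/918 = 352.16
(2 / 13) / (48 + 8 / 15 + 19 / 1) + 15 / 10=39567/26338 = 1.50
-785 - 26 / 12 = -4723/6 = -787.17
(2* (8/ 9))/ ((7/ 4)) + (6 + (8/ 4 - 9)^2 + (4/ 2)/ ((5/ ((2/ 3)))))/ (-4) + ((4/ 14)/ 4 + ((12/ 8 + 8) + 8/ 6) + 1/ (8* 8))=-37909/20160 = -1.88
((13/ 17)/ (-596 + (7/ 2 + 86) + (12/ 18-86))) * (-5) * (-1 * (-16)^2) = -99840/60367 = -1.65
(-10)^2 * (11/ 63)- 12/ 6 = 15.46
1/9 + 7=64/9 = 7.11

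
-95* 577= -54815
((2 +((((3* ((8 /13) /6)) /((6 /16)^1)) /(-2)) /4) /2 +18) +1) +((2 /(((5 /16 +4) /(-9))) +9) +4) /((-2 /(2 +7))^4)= 52244093/14352 = 3640.20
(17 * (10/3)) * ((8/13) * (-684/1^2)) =-310080/13 = -23852.31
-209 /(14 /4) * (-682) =40725.14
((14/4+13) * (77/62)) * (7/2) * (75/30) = 88935/496 = 179.30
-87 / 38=-2.29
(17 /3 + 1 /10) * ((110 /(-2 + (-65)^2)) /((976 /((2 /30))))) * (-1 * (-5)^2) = -9515/37094832 = 0.00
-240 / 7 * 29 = -6960/7 = -994.29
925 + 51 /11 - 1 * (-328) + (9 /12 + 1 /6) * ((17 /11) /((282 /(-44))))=11701507/9306 = 1257.42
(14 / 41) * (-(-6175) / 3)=86450/123 = 702.85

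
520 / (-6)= -260/3 = -86.67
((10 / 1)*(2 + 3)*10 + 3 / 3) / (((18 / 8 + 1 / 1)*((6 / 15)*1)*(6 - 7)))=-5010/13 = -385.38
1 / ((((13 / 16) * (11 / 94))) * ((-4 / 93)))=-34968/143 = -244.53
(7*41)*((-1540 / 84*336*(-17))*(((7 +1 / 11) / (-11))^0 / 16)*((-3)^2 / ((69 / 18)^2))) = 608606460/529 = 1150484.80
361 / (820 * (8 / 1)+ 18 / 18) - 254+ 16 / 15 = -8295673/32805 = -252.88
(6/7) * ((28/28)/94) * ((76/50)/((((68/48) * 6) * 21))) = 76/978775 = 0.00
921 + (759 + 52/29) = 48772/29 = 1681.79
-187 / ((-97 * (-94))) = -187/9118 = -0.02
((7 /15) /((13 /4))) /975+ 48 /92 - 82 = -356293606/4372875 = -81.48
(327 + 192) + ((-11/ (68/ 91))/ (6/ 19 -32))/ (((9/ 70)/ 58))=9586757/13158 = 728.59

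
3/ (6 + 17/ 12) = 0.40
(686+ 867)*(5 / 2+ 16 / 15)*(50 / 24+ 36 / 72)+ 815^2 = 244272301/360 = 678534.17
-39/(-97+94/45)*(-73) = -128115/4271 = -30.00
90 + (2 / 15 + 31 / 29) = 39673/435 = 91.20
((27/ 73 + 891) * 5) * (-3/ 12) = -162675/146 = -1114.21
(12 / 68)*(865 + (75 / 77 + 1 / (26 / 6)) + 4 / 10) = 13012071/85085 = 152.93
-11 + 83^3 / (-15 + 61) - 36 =569625/46 = 12383.15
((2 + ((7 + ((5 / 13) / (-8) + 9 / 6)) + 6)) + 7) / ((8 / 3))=7317/832 = 8.79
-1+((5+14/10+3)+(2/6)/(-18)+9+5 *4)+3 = 10903/270 = 40.38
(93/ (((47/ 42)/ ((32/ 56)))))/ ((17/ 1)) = 2232/799 = 2.79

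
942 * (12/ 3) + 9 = 3777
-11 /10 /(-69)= 11/690 = 0.02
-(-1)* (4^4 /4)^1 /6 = 32/3 = 10.67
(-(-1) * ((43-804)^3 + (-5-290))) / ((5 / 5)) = -440711376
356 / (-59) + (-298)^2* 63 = 330084112/59 = 5594645.97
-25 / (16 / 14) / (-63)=25/72 = 0.35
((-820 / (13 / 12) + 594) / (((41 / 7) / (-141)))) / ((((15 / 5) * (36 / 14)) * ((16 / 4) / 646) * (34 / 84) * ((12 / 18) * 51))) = 108123547/18122 = 5966.42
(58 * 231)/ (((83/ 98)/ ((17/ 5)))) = 22321068/415 = 53785.71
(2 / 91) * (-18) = -36/91 = -0.40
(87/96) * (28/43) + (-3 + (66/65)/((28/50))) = -18679/31304 = -0.60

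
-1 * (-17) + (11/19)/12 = 3887/228 = 17.05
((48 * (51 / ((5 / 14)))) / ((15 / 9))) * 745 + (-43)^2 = 3065765.80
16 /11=1.45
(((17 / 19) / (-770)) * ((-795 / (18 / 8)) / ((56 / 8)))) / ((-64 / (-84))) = 901/11704 = 0.08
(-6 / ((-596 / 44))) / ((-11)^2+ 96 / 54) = 594/164645 = 0.00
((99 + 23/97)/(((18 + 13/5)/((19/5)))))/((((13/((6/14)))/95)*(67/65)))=260623950/4685779 = 55.62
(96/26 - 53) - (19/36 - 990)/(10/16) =1533.85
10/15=2/3 = 0.67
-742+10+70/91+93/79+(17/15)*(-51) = -4045628/5135 = -787.85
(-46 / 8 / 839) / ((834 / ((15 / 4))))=-115/3731872 = 0.00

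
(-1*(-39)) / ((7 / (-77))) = -429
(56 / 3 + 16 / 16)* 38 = 2242/3 = 747.33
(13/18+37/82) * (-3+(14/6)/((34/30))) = -6928/6273 = -1.10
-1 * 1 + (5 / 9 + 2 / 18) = -0.33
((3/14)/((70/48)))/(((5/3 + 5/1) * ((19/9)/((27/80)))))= 6561/1862000 = 0.00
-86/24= -43/12 = -3.58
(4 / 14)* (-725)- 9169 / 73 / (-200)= -21105817/102200 = -206.51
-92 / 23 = -4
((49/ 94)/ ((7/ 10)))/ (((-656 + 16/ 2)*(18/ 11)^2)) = -4235/9867744 = 0.00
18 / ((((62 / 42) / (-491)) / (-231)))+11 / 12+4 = 514479485/372 = 1383009.37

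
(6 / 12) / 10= 1/20 = 0.05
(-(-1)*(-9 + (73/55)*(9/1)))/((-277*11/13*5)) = -2106/837925 = 0.00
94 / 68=47/34 = 1.38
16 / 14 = 8/7 = 1.14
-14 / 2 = -7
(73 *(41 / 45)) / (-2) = -2993/90 = -33.26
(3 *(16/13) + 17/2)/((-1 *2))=-317/52 = -6.10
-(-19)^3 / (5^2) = 6859/25 = 274.36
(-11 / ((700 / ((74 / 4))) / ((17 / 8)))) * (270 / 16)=-186813/17920 = -10.42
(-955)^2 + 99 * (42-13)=914896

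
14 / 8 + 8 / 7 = 81/28 = 2.89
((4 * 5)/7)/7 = 20/49 = 0.41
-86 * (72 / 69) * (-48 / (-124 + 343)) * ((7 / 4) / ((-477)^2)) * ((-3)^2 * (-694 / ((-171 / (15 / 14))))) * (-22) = -105043840/806489181 = -0.13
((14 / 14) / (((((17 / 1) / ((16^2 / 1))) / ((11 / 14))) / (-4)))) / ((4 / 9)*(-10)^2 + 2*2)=-12672/12971 = -0.98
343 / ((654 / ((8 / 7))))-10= -3074/327 = -9.40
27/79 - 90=-7083/79 = -89.66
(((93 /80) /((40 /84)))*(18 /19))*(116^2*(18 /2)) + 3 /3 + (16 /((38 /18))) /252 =931285616/3325 = 280085.90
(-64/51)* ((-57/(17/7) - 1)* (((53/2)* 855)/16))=12567360/289 = 43485.67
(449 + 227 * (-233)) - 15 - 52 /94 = -2465505/47 = -52457.55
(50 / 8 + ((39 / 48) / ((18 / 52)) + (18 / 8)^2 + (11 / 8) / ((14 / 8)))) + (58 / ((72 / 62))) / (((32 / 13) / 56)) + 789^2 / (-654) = 7281385/36624 = 198.81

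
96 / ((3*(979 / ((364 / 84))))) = 416/2937 = 0.14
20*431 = 8620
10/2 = 5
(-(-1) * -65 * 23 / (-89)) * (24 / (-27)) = -11960/801 = -14.93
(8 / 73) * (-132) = -1056/73 = -14.47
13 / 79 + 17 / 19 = 1.06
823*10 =8230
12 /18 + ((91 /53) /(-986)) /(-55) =5748653/8622570 = 0.67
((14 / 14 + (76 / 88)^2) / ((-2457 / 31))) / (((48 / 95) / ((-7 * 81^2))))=15505425/7744 = 2002.25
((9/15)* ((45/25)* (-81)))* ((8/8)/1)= -2187/25 = -87.48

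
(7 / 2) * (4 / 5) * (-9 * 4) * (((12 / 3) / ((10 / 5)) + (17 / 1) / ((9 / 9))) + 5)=-12096/5 = -2419.20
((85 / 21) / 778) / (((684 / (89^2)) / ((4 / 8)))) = 673285/22350384 = 0.03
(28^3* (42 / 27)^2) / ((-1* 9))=-4302592/729 = -5902.05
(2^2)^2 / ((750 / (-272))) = -2176/375 = -5.80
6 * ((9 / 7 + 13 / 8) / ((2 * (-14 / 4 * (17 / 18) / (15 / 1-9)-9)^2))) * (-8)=-0.77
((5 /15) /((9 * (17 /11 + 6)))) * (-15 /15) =-11/2241 = 0.00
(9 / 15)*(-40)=-24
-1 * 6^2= -36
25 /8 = 3.12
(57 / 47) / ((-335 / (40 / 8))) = -57/3149 = -0.02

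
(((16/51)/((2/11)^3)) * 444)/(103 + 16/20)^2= 9849400/4579137 = 2.15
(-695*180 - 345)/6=-41815/2 = -20907.50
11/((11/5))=5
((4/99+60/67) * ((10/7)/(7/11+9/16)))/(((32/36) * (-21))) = -0.06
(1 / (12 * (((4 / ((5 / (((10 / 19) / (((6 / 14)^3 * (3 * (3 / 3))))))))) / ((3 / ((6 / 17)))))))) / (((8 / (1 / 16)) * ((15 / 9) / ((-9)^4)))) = 171655443/14049280 = 12.22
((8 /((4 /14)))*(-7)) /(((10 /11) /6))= -6468/5 = -1293.60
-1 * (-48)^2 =-2304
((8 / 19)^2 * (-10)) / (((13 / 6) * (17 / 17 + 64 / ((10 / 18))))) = -19200/2726633 = -0.01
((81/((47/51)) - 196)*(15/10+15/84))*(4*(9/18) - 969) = 4913327/28 = 175475.96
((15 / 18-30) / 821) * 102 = -2975/821 = -3.62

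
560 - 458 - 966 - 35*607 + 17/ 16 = -353727/16 = -22107.94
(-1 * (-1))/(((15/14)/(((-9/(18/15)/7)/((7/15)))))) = -15/7 = -2.14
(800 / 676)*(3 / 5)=0.71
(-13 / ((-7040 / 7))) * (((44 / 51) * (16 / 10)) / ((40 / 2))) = 91/102000 = 0.00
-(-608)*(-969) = -589152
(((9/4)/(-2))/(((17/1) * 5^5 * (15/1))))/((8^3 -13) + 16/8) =-1/354875000 = 0.00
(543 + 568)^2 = 1234321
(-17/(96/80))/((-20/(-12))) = -17/2 = -8.50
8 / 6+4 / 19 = 1.54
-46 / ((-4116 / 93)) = 1.04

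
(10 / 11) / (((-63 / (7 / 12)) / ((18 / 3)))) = -5/99 = -0.05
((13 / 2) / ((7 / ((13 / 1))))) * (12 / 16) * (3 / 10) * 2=1521/280 = 5.43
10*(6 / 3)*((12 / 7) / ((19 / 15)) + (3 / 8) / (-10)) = 14001/532 = 26.32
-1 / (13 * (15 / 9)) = -3/65 = -0.05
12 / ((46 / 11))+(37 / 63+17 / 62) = 335191/89838 = 3.73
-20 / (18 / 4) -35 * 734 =-231250/9 = -25694.44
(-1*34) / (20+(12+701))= -34/733 = -0.05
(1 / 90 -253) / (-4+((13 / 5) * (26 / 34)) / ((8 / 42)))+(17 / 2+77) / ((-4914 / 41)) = -40.01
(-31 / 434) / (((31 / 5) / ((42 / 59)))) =-15/1829 = -0.01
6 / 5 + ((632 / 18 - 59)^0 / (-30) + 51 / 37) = 565/222 = 2.55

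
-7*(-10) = 70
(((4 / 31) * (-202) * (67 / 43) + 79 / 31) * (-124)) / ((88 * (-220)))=-50739/208120 = -0.24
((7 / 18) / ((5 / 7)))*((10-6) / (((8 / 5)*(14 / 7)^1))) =49/72 = 0.68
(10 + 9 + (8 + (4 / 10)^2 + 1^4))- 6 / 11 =7594/275 = 27.61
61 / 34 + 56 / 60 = 1391/510 = 2.73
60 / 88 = 15/22 = 0.68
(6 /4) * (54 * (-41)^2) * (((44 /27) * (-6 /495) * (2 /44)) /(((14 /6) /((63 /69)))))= -60516/1265 = -47.84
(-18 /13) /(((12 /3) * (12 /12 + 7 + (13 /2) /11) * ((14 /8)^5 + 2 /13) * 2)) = -512/421029 = 0.00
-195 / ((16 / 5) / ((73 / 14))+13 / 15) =-213525/1621 = -131.72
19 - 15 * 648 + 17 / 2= -19385/2 = -9692.50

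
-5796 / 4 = -1449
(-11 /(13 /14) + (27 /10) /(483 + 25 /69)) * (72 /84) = -154013583/15175160 = -10.15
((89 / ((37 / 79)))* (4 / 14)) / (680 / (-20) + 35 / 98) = -28124/17427 = -1.61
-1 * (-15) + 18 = 33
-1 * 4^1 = -4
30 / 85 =0.35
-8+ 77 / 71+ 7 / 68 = -32891/4828 = -6.81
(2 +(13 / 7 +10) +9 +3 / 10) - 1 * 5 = 1271/70 = 18.16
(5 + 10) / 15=1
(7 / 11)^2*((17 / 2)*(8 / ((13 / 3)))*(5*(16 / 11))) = 799680/17303 = 46.22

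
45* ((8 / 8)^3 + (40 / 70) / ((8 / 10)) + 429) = 135675/7 = 19382.14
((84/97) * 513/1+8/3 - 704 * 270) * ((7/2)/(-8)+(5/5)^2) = -41387421/388 = -106668.61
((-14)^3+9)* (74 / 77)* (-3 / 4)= 303585/154 = 1971.33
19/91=0.21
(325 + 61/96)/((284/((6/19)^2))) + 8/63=12469865/51672096 = 0.24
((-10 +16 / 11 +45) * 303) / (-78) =-40501/286 = -141.61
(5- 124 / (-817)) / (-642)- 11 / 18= -487118/786771 = -0.62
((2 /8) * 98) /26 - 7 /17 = 469/884 = 0.53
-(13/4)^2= -169/16 = -10.56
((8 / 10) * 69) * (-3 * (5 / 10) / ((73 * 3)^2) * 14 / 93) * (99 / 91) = -3036/10737935 = 0.00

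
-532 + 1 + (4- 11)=-538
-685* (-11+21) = -6850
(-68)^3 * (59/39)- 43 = -18553165/39 = -475722.18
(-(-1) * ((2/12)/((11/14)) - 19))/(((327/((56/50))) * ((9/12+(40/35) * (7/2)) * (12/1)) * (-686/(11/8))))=31/13699665 = 0.00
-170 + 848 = 678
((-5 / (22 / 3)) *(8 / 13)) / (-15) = 4/143 = 0.03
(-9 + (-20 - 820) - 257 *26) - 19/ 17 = -128046/17 = -7532.12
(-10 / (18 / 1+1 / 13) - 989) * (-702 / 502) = 16324659/11797 = 1383.80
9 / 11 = 0.82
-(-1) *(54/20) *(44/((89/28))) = 37.38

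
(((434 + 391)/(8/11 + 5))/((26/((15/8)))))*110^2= 45753125/364 = 125695.40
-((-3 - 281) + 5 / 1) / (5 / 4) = 1116/5 = 223.20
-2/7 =-0.29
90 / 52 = 1.73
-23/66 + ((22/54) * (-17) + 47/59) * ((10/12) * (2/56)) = -195364/367983 = -0.53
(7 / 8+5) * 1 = 47/8 = 5.88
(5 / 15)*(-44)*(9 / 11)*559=-6708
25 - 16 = 9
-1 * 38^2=-1444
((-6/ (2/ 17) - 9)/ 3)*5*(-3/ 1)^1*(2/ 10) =60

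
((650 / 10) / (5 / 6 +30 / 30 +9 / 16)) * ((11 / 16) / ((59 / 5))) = 2145/1357 = 1.58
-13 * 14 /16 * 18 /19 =-819/76 = -10.78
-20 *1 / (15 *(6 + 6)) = -1/9 = -0.11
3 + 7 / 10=37/10 = 3.70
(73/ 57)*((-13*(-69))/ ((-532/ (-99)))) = 2160873/10108 = 213.78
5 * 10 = 50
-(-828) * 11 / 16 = 2277/4 = 569.25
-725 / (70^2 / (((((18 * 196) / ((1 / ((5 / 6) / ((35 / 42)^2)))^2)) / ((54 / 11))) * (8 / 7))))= -30624/175 = -174.99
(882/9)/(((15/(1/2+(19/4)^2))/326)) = 982401/20 = 49120.05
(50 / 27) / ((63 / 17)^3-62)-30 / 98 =-34133245/72181557 = -0.47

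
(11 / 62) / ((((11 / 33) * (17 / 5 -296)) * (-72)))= 5/197904 = 0.00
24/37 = 0.65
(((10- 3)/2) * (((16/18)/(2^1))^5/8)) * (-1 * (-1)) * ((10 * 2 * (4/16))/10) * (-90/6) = -1120/19683 = -0.06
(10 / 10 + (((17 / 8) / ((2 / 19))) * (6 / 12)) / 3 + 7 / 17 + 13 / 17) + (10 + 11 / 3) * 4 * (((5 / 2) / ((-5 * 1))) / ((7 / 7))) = -11855/544 = -21.79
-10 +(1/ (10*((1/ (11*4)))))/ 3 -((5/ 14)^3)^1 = -353107/41160 = -8.58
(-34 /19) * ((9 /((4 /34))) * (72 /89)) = -187272/1691 = -110.75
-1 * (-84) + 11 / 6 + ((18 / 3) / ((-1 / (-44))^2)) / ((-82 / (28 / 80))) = 44591/1230 = 36.25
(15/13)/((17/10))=150/221 = 0.68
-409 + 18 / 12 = -815/2 = -407.50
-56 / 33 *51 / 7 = -136/11 = -12.36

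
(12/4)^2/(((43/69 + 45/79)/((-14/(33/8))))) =-25.61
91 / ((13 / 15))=105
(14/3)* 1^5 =14/3 = 4.67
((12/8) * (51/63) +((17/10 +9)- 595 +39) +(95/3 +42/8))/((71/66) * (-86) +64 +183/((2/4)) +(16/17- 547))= 39833057/16381400 = 2.43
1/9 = 0.11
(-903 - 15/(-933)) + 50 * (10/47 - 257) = -200871866/14617 = -13742.35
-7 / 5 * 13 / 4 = -91/20 = -4.55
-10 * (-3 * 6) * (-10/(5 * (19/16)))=-5760/19 = -303.16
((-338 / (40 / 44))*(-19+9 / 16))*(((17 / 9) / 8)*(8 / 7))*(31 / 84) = 57801887/84672 = 682.66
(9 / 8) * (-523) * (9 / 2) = -42363/16 = -2647.69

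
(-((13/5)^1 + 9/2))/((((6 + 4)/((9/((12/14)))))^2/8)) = -31311/500 = -62.62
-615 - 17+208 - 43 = -467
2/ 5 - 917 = -4583/5 = -916.60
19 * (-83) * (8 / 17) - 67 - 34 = -14333/17 = -843.12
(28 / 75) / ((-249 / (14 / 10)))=-196/93375 = 0.00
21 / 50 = 0.42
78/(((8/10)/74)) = 7215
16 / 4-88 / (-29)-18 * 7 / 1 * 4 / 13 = -11964/377 = -31.73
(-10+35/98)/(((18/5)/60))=-1125/7 = -160.71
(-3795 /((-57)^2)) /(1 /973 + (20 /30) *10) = -1230845/7026143 = -0.18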